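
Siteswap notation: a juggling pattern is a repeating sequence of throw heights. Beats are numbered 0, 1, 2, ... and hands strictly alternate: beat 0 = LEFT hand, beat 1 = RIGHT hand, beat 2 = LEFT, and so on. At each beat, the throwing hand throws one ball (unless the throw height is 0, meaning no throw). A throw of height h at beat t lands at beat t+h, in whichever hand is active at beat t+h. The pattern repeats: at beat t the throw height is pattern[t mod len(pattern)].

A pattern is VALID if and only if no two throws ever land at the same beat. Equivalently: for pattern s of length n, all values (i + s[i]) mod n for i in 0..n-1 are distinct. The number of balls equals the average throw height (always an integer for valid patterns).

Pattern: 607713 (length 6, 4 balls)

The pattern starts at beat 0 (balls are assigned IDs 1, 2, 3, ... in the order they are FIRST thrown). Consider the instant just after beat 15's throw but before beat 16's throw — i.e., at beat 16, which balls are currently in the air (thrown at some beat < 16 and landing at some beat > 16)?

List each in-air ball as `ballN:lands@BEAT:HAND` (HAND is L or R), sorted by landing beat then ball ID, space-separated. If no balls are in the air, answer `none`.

Beat 0 (L): throw ball1 h=6 -> lands@6:L; in-air after throw: [b1@6:L]
Beat 2 (L): throw ball2 h=7 -> lands@9:R; in-air after throw: [b1@6:L b2@9:R]
Beat 3 (R): throw ball3 h=7 -> lands@10:L; in-air after throw: [b1@6:L b2@9:R b3@10:L]
Beat 4 (L): throw ball4 h=1 -> lands@5:R; in-air after throw: [b4@5:R b1@6:L b2@9:R b3@10:L]
Beat 5 (R): throw ball4 h=3 -> lands@8:L; in-air after throw: [b1@6:L b4@8:L b2@9:R b3@10:L]
Beat 6 (L): throw ball1 h=6 -> lands@12:L; in-air after throw: [b4@8:L b2@9:R b3@10:L b1@12:L]
Beat 8 (L): throw ball4 h=7 -> lands@15:R; in-air after throw: [b2@9:R b3@10:L b1@12:L b4@15:R]
Beat 9 (R): throw ball2 h=7 -> lands@16:L; in-air after throw: [b3@10:L b1@12:L b4@15:R b2@16:L]
Beat 10 (L): throw ball3 h=1 -> lands@11:R; in-air after throw: [b3@11:R b1@12:L b4@15:R b2@16:L]
Beat 11 (R): throw ball3 h=3 -> lands@14:L; in-air after throw: [b1@12:L b3@14:L b4@15:R b2@16:L]
Beat 12 (L): throw ball1 h=6 -> lands@18:L; in-air after throw: [b3@14:L b4@15:R b2@16:L b1@18:L]
Beat 14 (L): throw ball3 h=7 -> lands@21:R; in-air after throw: [b4@15:R b2@16:L b1@18:L b3@21:R]
Beat 15 (R): throw ball4 h=7 -> lands@22:L; in-air after throw: [b2@16:L b1@18:L b3@21:R b4@22:L]
Beat 16 (L): throw ball2 h=1 -> lands@17:R; in-air after throw: [b2@17:R b1@18:L b3@21:R b4@22:L]

Answer: ball1:lands@18:L ball3:lands@21:R ball4:lands@22:L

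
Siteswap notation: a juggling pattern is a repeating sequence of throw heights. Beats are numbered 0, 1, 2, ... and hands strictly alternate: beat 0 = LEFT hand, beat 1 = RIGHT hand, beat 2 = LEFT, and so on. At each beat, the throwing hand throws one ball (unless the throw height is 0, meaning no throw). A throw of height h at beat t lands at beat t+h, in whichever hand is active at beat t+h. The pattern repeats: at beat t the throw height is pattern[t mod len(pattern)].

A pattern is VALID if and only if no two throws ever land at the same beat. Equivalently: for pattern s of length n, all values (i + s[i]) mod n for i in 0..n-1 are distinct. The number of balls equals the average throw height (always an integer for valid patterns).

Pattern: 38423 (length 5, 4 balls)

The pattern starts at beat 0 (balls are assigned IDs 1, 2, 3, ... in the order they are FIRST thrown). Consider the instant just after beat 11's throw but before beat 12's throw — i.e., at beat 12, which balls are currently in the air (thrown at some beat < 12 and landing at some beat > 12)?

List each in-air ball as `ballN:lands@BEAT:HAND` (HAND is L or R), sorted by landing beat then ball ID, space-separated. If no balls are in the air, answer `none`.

Beat 0 (L): throw ball1 h=3 -> lands@3:R; in-air after throw: [b1@3:R]
Beat 1 (R): throw ball2 h=8 -> lands@9:R; in-air after throw: [b1@3:R b2@9:R]
Beat 2 (L): throw ball3 h=4 -> lands@6:L; in-air after throw: [b1@3:R b3@6:L b2@9:R]
Beat 3 (R): throw ball1 h=2 -> lands@5:R; in-air after throw: [b1@5:R b3@6:L b2@9:R]
Beat 4 (L): throw ball4 h=3 -> lands@7:R; in-air after throw: [b1@5:R b3@6:L b4@7:R b2@9:R]
Beat 5 (R): throw ball1 h=3 -> lands@8:L; in-air after throw: [b3@6:L b4@7:R b1@8:L b2@9:R]
Beat 6 (L): throw ball3 h=8 -> lands@14:L; in-air after throw: [b4@7:R b1@8:L b2@9:R b3@14:L]
Beat 7 (R): throw ball4 h=4 -> lands@11:R; in-air after throw: [b1@8:L b2@9:R b4@11:R b3@14:L]
Beat 8 (L): throw ball1 h=2 -> lands@10:L; in-air after throw: [b2@9:R b1@10:L b4@11:R b3@14:L]
Beat 9 (R): throw ball2 h=3 -> lands@12:L; in-air after throw: [b1@10:L b4@11:R b2@12:L b3@14:L]
Beat 10 (L): throw ball1 h=3 -> lands@13:R; in-air after throw: [b4@11:R b2@12:L b1@13:R b3@14:L]
Beat 11 (R): throw ball4 h=8 -> lands@19:R; in-air after throw: [b2@12:L b1@13:R b3@14:L b4@19:R]
Beat 12 (L): throw ball2 h=4 -> lands@16:L; in-air after throw: [b1@13:R b3@14:L b2@16:L b4@19:R]

Answer: ball1:lands@13:R ball3:lands@14:L ball4:lands@19:R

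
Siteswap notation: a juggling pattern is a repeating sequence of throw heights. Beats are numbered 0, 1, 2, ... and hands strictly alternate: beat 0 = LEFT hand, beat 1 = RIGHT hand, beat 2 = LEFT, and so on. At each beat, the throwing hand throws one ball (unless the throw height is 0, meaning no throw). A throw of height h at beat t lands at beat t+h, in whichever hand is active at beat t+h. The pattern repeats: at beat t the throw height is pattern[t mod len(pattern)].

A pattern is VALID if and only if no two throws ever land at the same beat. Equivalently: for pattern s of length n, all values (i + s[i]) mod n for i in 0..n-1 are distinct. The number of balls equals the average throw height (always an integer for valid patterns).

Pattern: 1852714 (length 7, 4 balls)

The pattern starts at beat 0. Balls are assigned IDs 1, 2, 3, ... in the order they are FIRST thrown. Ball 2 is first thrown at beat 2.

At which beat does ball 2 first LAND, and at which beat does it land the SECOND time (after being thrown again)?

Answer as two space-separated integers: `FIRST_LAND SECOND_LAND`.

Beat 0 (L): throw ball1 h=1 -> lands@1:R; in-air after throw: [b1@1:R]
Beat 1 (R): throw ball1 h=8 -> lands@9:R; in-air after throw: [b1@9:R]
Beat 2 (L): throw ball2 h=5 -> lands@7:R; in-air after throw: [b2@7:R b1@9:R]
Beat 3 (R): throw ball3 h=2 -> lands@5:R; in-air after throw: [b3@5:R b2@7:R b1@9:R]
Beat 4 (L): throw ball4 h=7 -> lands@11:R; in-air after throw: [b3@5:R b2@7:R b1@9:R b4@11:R]
Beat 5 (R): throw ball3 h=1 -> lands@6:L; in-air after throw: [b3@6:L b2@7:R b1@9:R b4@11:R]
Beat 6 (L): throw ball3 h=4 -> lands@10:L; in-air after throw: [b2@7:R b1@9:R b3@10:L b4@11:R]
Beat 7 (R): throw ball2 h=1 -> lands@8:L; in-air after throw: [b2@8:L b1@9:R b3@10:L b4@11:R]
Beat 8 (L): throw ball2 h=8 -> lands@16:L; in-air after throw: [b1@9:R b3@10:L b4@11:R b2@16:L]
Ball 2: thrown@2 h=5 -> first land @7; rethrown@7 h=1 -> second land @8

Answer: 7 8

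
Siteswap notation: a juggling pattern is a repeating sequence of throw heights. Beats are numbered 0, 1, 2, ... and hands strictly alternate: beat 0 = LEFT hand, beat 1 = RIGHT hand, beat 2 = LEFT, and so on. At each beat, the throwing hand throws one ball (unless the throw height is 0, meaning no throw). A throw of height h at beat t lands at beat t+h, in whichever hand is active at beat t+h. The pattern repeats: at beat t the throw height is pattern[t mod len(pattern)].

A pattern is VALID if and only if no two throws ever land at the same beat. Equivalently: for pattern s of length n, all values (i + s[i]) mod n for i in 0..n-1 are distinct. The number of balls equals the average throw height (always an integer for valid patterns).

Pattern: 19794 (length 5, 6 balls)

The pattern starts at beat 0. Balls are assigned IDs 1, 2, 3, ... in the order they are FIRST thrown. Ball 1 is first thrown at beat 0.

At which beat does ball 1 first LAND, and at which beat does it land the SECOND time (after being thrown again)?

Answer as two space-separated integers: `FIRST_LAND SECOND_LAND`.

Beat 0 (L): throw ball1 h=1 -> lands@1:R; in-air after throw: [b1@1:R]
Beat 1 (R): throw ball1 h=9 -> lands@10:L; in-air after throw: [b1@10:L]
Beat 2 (L): throw ball2 h=7 -> lands@9:R; in-air after throw: [b2@9:R b1@10:L]
Beat 3 (R): throw ball3 h=9 -> lands@12:L; in-air after throw: [b2@9:R b1@10:L b3@12:L]
Beat 4 (L): throw ball4 h=4 -> lands@8:L; in-air after throw: [b4@8:L b2@9:R b1@10:L b3@12:L]
Beat 5 (R): throw ball5 h=1 -> lands@6:L; in-air after throw: [b5@6:L b4@8:L b2@9:R b1@10:L b3@12:L]
Beat 6 (L): throw ball5 h=9 -> lands@15:R; in-air after throw: [b4@8:L b2@9:R b1@10:L b3@12:L b5@15:R]
Beat 7 (R): throw ball6 h=7 -> lands@14:L; in-air after throw: [b4@8:L b2@9:R b1@10:L b3@12:L b6@14:L b5@15:R]
Beat 8 (L): throw ball4 h=9 -> lands@17:R; in-air after throw: [b2@9:R b1@10:L b3@12:L b6@14:L b5@15:R b4@17:R]
Beat 9 (R): throw ball2 h=4 -> lands@13:R; in-air after throw: [b1@10:L b3@12:L b2@13:R b6@14:L b5@15:R b4@17:R]
Beat 10 (L): throw ball1 h=1 -> lands@11:R; in-air after throw: [b1@11:R b3@12:L b2@13:R b6@14:L b5@15:R b4@17:R]
Ball 1: thrown@0 h=1 -> first land @1; rethrown@1 h=9 -> second land @10

Answer: 1 10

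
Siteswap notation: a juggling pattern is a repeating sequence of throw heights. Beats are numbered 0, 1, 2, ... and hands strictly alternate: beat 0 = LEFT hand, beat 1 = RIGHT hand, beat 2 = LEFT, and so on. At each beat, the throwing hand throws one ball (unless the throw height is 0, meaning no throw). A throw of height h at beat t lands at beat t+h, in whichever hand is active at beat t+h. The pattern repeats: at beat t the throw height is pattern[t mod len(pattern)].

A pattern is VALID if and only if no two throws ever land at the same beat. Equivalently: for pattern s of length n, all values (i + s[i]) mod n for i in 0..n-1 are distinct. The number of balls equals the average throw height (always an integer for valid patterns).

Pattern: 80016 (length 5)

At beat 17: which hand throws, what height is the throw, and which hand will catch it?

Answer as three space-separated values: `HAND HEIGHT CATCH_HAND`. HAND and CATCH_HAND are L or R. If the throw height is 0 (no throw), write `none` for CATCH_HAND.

Answer: R 0 none

Derivation:
Beat 17: 17 mod 2 = 1, so hand = R
Throw height = pattern[17 mod 5] = pattern[2] = 0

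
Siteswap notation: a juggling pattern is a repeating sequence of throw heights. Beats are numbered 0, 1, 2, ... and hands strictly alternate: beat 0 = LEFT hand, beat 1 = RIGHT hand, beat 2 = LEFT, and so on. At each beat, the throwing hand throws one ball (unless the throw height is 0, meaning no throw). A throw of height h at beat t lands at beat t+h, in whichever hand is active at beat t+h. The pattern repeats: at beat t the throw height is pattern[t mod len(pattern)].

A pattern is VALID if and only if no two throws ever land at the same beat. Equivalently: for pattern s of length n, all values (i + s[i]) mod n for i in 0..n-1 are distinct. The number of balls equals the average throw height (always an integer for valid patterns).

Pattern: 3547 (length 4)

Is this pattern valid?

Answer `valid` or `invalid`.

i=0: (i + s[i]) mod n = (0 + 3) mod 4 = 3
i=1: (i + s[i]) mod n = (1 + 5) mod 4 = 2
i=2: (i + s[i]) mod n = (2 + 4) mod 4 = 2
i=3: (i + s[i]) mod n = (3 + 7) mod 4 = 2
Residues: [3, 2, 2, 2], distinct: False

Answer: invalid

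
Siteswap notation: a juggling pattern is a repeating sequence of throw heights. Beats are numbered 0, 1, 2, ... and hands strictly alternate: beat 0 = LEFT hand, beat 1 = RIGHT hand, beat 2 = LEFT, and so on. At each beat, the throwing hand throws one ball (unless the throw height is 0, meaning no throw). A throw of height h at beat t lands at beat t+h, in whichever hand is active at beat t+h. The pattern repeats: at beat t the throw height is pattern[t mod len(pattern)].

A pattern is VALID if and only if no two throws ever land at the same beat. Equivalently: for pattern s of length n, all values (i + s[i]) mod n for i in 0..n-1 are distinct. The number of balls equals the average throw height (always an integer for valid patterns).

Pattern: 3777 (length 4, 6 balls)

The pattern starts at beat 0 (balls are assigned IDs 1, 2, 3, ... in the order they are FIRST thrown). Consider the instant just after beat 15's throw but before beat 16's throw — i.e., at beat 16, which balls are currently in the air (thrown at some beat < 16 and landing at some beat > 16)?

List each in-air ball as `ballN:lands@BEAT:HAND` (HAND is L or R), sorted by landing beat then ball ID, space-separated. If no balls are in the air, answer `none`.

Answer: ball1:lands@17:R ball2:lands@18:L ball6:lands@20:L ball4:lands@21:R ball5:lands@22:L

Derivation:
Beat 0 (L): throw ball1 h=3 -> lands@3:R; in-air after throw: [b1@3:R]
Beat 1 (R): throw ball2 h=7 -> lands@8:L; in-air after throw: [b1@3:R b2@8:L]
Beat 2 (L): throw ball3 h=7 -> lands@9:R; in-air after throw: [b1@3:R b2@8:L b3@9:R]
Beat 3 (R): throw ball1 h=7 -> lands@10:L; in-air after throw: [b2@8:L b3@9:R b1@10:L]
Beat 4 (L): throw ball4 h=3 -> lands@7:R; in-air after throw: [b4@7:R b2@8:L b3@9:R b1@10:L]
Beat 5 (R): throw ball5 h=7 -> lands@12:L; in-air after throw: [b4@7:R b2@8:L b3@9:R b1@10:L b5@12:L]
Beat 6 (L): throw ball6 h=7 -> lands@13:R; in-air after throw: [b4@7:R b2@8:L b3@9:R b1@10:L b5@12:L b6@13:R]
Beat 7 (R): throw ball4 h=7 -> lands@14:L; in-air after throw: [b2@8:L b3@9:R b1@10:L b5@12:L b6@13:R b4@14:L]
Beat 8 (L): throw ball2 h=3 -> lands@11:R; in-air after throw: [b3@9:R b1@10:L b2@11:R b5@12:L b6@13:R b4@14:L]
Beat 9 (R): throw ball3 h=7 -> lands@16:L; in-air after throw: [b1@10:L b2@11:R b5@12:L b6@13:R b4@14:L b3@16:L]
Beat 10 (L): throw ball1 h=7 -> lands@17:R; in-air after throw: [b2@11:R b5@12:L b6@13:R b4@14:L b3@16:L b1@17:R]
Beat 11 (R): throw ball2 h=7 -> lands@18:L; in-air after throw: [b5@12:L b6@13:R b4@14:L b3@16:L b1@17:R b2@18:L]
Beat 12 (L): throw ball5 h=3 -> lands@15:R; in-air after throw: [b6@13:R b4@14:L b5@15:R b3@16:L b1@17:R b2@18:L]
Beat 13 (R): throw ball6 h=7 -> lands@20:L; in-air after throw: [b4@14:L b5@15:R b3@16:L b1@17:R b2@18:L b6@20:L]
Beat 14 (L): throw ball4 h=7 -> lands@21:R; in-air after throw: [b5@15:R b3@16:L b1@17:R b2@18:L b6@20:L b4@21:R]
Beat 15 (R): throw ball5 h=7 -> lands@22:L; in-air after throw: [b3@16:L b1@17:R b2@18:L b6@20:L b4@21:R b5@22:L]
Beat 16 (L): throw ball3 h=3 -> lands@19:R; in-air after throw: [b1@17:R b2@18:L b3@19:R b6@20:L b4@21:R b5@22:L]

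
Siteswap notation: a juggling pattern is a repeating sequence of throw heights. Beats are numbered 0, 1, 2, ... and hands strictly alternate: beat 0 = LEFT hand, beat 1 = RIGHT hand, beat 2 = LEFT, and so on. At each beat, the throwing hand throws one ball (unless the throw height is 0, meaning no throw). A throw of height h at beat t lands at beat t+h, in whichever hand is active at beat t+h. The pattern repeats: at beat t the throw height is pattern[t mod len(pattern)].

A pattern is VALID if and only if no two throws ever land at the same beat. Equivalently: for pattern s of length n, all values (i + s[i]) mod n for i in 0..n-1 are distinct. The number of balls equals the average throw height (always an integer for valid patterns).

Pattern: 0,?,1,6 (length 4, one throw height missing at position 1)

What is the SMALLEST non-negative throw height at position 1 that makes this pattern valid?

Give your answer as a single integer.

i=0: (0 + 0) mod 4 = 0
i=1: s[i]=? (unknown)
i=2: (2 + 1) mod 4 = 3
i=3: (3 + 6) mod 4 = 1
Known residues: [0, 1, 3]; need a permutation of 0..3, so missing residue r = 2
Need (1 + s) mod 4 = 2; smallest s = (2 - 1) mod 4 = 1

Answer: 1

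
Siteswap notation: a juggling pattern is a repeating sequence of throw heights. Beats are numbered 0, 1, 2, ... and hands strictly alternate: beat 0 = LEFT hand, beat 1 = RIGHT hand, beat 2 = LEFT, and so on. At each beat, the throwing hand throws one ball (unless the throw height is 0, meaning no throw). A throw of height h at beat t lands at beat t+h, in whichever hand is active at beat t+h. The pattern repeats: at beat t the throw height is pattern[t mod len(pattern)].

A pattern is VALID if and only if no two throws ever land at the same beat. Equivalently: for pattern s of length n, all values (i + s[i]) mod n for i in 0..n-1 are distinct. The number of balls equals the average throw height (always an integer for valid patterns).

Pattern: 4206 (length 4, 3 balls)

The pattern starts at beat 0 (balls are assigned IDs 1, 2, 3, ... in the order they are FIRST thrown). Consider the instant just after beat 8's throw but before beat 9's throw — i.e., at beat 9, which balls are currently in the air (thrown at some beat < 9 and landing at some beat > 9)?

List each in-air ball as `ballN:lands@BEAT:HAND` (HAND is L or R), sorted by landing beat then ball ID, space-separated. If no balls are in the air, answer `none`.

Beat 0 (L): throw ball1 h=4 -> lands@4:L; in-air after throw: [b1@4:L]
Beat 1 (R): throw ball2 h=2 -> lands@3:R; in-air after throw: [b2@3:R b1@4:L]
Beat 3 (R): throw ball2 h=6 -> lands@9:R; in-air after throw: [b1@4:L b2@9:R]
Beat 4 (L): throw ball1 h=4 -> lands@8:L; in-air after throw: [b1@8:L b2@9:R]
Beat 5 (R): throw ball3 h=2 -> lands@7:R; in-air after throw: [b3@7:R b1@8:L b2@9:R]
Beat 7 (R): throw ball3 h=6 -> lands@13:R; in-air after throw: [b1@8:L b2@9:R b3@13:R]
Beat 8 (L): throw ball1 h=4 -> lands@12:L; in-air after throw: [b2@9:R b1@12:L b3@13:R]
Beat 9 (R): throw ball2 h=2 -> lands@11:R; in-air after throw: [b2@11:R b1@12:L b3@13:R]

Answer: ball1:lands@12:L ball3:lands@13:R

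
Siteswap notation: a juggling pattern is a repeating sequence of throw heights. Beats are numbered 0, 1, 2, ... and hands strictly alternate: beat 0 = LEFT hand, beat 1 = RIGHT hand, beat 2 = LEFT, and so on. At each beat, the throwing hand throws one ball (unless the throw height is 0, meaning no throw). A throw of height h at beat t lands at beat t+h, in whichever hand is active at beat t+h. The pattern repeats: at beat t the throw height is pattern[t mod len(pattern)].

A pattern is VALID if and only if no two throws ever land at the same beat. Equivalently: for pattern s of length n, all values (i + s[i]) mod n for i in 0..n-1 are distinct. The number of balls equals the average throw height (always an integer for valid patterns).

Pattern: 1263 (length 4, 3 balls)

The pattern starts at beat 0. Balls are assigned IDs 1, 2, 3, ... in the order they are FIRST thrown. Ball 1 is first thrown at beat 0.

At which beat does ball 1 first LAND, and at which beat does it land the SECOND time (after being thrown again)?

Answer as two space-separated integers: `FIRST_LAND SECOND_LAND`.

Beat 0 (L): throw ball1 h=1 -> lands@1:R; in-air after throw: [b1@1:R]
Beat 1 (R): throw ball1 h=2 -> lands@3:R; in-air after throw: [b1@3:R]
Beat 2 (L): throw ball2 h=6 -> lands@8:L; in-air after throw: [b1@3:R b2@8:L]
Beat 3 (R): throw ball1 h=3 -> lands@6:L; in-air after throw: [b1@6:L b2@8:L]
Ball 1: thrown@0 h=1 -> first land @1; rethrown@1 h=2 -> second land @3

Answer: 1 3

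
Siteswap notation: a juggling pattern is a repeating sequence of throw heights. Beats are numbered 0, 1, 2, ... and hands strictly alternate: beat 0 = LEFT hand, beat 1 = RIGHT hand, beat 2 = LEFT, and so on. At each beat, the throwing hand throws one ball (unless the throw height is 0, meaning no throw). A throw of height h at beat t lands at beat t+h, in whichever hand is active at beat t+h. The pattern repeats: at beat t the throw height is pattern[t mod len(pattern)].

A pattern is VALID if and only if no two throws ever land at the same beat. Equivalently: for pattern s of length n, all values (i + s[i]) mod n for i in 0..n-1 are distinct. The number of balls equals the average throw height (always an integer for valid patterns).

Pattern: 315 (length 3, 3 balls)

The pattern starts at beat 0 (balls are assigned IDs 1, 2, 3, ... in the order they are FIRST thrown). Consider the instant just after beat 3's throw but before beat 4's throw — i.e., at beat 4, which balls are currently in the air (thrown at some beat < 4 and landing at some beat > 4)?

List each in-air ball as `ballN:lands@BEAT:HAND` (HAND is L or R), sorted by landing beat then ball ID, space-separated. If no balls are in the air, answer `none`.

Beat 0 (L): throw ball1 h=3 -> lands@3:R; in-air after throw: [b1@3:R]
Beat 1 (R): throw ball2 h=1 -> lands@2:L; in-air after throw: [b2@2:L b1@3:R]
Beat 2 (L): throw ball2 h=5 -> lands@7:R; in-air after throw: [b1@3:R b2@7:R]
Beat 3 (R): throw ball1 h=3 -> lands@6:L; in-air after throw: [b1@6:L b2@7:R]
Beat 4 (L): throw ball3 h=1 -> lands@5:R; in-air after throw: [b3@5:R b1@6:L b2@7:R]

Answer: ball1:lands@6:L ball2:lands@7:R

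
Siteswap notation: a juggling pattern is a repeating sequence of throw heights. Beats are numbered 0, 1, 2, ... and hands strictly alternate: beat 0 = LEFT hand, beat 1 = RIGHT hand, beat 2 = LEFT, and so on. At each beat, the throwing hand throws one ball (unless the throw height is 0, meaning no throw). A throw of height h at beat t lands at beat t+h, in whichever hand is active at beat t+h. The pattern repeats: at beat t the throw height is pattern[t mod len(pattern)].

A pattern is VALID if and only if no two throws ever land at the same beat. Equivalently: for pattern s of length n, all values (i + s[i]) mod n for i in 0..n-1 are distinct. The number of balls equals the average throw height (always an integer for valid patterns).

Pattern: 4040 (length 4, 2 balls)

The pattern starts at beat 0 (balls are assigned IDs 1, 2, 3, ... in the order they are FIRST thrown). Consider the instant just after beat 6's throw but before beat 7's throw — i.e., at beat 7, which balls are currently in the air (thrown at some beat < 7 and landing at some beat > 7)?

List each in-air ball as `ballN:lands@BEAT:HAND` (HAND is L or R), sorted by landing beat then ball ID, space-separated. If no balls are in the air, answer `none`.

Beat 0 (L): throw ball1 h=4 -> lands@4:L; in-air after throw: [b1@4:L]
Beat 2 (L): throw ball2 h=4 -> lands@6:L; in-air after throw: [b1@4:L b2@6:L]
Beat 4 (L): throw ball1 h=4 -> lands@8:L; in-air after throw: [b2@6:L b1@8:L]
Beat 6 (L): throw ball2 h=4 -> lands@10:L; in-air after throw: [b1@8:L b2@10:L]

Answer: ball1:lands@8:L ball2:lands@10:L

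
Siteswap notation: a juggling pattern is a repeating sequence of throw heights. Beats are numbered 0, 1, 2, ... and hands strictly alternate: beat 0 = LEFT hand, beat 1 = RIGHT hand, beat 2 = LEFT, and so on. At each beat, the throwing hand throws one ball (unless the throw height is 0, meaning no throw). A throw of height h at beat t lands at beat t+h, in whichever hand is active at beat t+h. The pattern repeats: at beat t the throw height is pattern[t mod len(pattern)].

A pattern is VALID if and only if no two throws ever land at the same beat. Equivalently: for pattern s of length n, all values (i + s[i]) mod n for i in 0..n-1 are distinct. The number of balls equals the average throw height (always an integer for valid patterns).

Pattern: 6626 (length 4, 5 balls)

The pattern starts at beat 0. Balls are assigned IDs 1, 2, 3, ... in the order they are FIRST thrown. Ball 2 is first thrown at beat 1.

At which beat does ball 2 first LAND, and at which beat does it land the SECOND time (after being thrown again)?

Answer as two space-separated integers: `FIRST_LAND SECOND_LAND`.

Beat 0 (L): throw ball1 h=6 -> lands@6:L; in-air after throw: [b1@6:L]
Beat 1 (R): throw ball2 h=6 -> lands@7:R; in-air after throw: [b1@6:L b2@7:R]
Beat 2 (L): throw ball3 h=2 -> lands@4:L; in-air after throw: [b3@4:L b1@6:L b2@7:R]
Beat 3 (R): throw ball4 h=6 -> lands@9:R; in-air after throw: [b3@4:L b1@6:L b2@7:R b4@9:R]
Beat 4 (L): throw ball3 h=6 -> lands@10:L; in-air after throw: [b1@6:L b2@7:R b4@9:R b3@10:L]
Beat 5 (R): throw ball5 h=6 -> lands@11:R; in-air after throw: [b1@6:L b2@7:R b4@9:R b3@10:L b5@11:R]
Beat 6 (L): throw ball1 h=2 -> lands@8:L; in-air after throw: [b2@7:R b1@8:L b4@9:R b3@10:L b5@11:R]
Beat 7 (R): throw ball2 h=6 -> lands@13:R; in-air after throw: [b1@8:L b4@9:R b3@10:L b5@11:R b2@13:R]
Beat 8 (L): throw ball1 h=6 -> lands@14:L; in-air after throw: [b4@9:R b3@10:L b5@11:R b2@13:R b1@14:L]
Beat 9 (R): throw ball4 h=6 -> lands@15:R; in-air after throw: [b3@10:L b5@11:R b2@13:R b1@14:L b4@15:R]
Beat 10 (L): throw ball3 h=2 -> lands@12:L; in-air after throw: [b5@11:R b3@12:L b2@13:R b1@14:L b4@15:R]
Beat 11 (R): throw ball5 h=6 -> lands@17:R; in-air after throw: [b3@12:L b2@13:R b1@14:L b4@15:R b5@17:R]
Beat 12 (L): throw ball3 h=6 -> lands@18:L; in-air after throw: [b2@13:R b1@14:L b4@15:R b5@17:R b3@18:L]
Beat 13 (R): throw ball2 h=6 -> lands@19:R; in-air after throw: [b1@14:L b4@15:R b5@17:R b3@18:L b2@19:R]
Ball 2: thrown@1 h=6 -> first land @7; rethrown@7 h=6 -> second land @13

Answer: 7 13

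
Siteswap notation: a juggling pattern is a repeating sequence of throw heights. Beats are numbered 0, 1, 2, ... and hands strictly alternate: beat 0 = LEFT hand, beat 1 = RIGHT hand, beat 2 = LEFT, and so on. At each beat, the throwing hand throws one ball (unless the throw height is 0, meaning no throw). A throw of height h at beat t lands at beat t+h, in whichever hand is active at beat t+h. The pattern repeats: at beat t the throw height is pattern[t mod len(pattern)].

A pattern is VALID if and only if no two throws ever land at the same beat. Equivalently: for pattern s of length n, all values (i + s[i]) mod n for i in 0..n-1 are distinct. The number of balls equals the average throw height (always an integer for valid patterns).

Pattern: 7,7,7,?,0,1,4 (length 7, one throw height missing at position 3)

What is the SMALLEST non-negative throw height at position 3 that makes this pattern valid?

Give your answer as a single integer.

Answer: 2

Derivation:
i=0: (0 + 7) mod 7 = 0
i=1: (1 + 7) mod 7 = 1
i=2: (2 + 7) mod 7 = 2
i=3: s[i]=? (unknown)
i=4: (4 + 0) mod 7 = 4
i=5: (5 + 1) mod 7 = 6
i=6: (6 + 4) mod 7 = 3
Known residues: [0, 1, 2, 3, 4, 6]; need a permutation of 0..6, so missing residue r = 5
Need (3 + s) mod 7 = 5; smallest s = (5 - 3) mod 7 = 2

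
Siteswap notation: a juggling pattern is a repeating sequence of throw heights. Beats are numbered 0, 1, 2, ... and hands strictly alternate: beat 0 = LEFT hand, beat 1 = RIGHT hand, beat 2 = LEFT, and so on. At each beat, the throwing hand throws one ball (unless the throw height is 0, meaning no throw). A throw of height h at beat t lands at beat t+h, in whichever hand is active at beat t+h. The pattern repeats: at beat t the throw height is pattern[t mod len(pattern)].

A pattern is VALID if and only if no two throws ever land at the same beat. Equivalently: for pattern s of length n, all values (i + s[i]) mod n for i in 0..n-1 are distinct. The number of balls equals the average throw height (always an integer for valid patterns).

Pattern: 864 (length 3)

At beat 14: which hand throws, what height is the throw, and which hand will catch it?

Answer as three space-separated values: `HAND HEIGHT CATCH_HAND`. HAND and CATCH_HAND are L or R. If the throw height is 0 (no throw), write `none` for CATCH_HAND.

Beat 14: 14 mod 2 = 0, so hand = L
Throw height = pattern[14 mod 3] = pattern[2] = 4
Lands at beat 14+4=18, 18 mod 2 = 0, so catch hand = L

Answer: L 4 L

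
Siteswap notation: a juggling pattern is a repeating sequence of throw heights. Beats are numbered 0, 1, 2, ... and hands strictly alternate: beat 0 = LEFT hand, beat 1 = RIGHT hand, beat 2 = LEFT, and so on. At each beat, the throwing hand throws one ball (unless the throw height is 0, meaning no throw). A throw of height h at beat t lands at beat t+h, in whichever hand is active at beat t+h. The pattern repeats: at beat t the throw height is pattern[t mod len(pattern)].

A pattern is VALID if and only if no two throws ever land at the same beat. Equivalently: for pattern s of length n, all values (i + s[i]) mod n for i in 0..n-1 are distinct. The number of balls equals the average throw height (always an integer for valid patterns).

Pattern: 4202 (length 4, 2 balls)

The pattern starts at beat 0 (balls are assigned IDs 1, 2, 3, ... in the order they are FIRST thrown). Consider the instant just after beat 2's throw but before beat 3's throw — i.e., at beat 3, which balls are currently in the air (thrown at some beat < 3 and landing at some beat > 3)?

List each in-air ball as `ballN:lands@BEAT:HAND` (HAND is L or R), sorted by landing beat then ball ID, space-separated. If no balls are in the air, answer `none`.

Beat 0 (L): throw ball1 h=4 -> lands@4:L; in-air after throw: [b1@4:L]
Beat 1 (R): throw ball2 h=2 -> lands@3:R; in-air after throw: [b2@3:R b1@4:L]
Beat 3 (R): throw ball2 h=2 -> lands@5:R; in-air after throw: [b1@4:L b2@5:R]

Answer: ball1:lands@4:L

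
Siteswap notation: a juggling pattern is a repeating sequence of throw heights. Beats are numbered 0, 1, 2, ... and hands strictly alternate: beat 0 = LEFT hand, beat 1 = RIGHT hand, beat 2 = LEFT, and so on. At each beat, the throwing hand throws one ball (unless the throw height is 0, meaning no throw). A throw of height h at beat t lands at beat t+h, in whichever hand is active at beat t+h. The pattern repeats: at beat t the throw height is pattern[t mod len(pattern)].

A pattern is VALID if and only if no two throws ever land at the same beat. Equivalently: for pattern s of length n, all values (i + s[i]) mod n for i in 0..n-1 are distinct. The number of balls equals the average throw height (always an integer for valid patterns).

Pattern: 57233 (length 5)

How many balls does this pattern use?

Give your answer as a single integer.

Answer: 4

Derivation:
Pattern = [5, 7, 2, 3, 3], length n = 5
  position 0: throw height = 5, running sum = 5
  position 1: throw height = 7, running sum = 12
  position 2: throw height = 2, running sum = 14
  position 3: throw height = 3, running sum = 17
  position 4: throw height = 3, running sum = 20
Total sum = 20; balls = sum / n = 20 / 5 = 4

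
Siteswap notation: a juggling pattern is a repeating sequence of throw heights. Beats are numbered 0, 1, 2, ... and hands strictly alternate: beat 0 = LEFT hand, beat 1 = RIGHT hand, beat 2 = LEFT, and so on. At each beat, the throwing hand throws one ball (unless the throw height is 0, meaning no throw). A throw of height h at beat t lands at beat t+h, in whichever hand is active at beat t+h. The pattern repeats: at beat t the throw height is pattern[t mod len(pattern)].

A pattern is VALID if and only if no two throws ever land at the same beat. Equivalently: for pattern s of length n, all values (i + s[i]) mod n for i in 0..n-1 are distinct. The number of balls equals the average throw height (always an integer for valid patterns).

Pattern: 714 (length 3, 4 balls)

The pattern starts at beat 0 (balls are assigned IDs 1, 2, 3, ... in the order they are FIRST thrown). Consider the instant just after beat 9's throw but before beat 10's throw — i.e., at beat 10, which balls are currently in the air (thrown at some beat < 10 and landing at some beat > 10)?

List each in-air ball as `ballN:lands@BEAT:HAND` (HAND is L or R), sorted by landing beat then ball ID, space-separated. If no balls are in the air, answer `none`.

Answer: ball1:lands@12:L ball2:lands@13:R ball4:lands@16:L

Derivation:
Beat 0 (L): throw ball1 h=7 -> lands@7:R; in-air after throw: [b1@7:R]
Beat 1 (R): throw ball2 h=1 -> lands@2:L; in-air after throw: [b2@2:L b1@7:R]
Beat 2 (L): throw ball2 h=4 -> lands@6:L; in-air after throw: [b2@6:L b1@7:R]
Beat 3 (R): throw ball3 h=7 -> lands@10:L; in-air after throw: [b2@6:L b1@7:R b3@10:L]
Beat 4 (L): throw ball4 h=1 -> lands@5:R; in-air after throw: [b4@5:R b2@6:L b1@7:R b3@10:L]
Beat 5 (R): throw ball4 h=4 -> lands@9:R; in-air after throw: [b2@6:L b1@7:R b4@9:R b3@10:L]
Beat 6 (L): throw ball2 h=7 -> lands@13:R; in-air after throw: [b1@7:R b4@9:R b3@10:L b2@13:R]
Beat 7 (R): throw ball1 h=1 -> lands@8:L; in-air after throw: [b1@8:L b4@9:R b3@10:L b2@13:R]
Beat 8 (L): throw ball1 h=4 -> lands@12:L; in-air after throw: [b4@9:R b3@10:L b1@12:L b2@13:R]
Beat 9 (R): throw ball4 h=7 -> lands@16:L; in-air after throw: [b3@10:L b1@12:L b2@13:R b4@16:L]
Beat 10 (L): throw ball3 h=1 -> lands@11:R; in-air after throw: [b3@11:R b1@12:L b2@13:R b4@16:L]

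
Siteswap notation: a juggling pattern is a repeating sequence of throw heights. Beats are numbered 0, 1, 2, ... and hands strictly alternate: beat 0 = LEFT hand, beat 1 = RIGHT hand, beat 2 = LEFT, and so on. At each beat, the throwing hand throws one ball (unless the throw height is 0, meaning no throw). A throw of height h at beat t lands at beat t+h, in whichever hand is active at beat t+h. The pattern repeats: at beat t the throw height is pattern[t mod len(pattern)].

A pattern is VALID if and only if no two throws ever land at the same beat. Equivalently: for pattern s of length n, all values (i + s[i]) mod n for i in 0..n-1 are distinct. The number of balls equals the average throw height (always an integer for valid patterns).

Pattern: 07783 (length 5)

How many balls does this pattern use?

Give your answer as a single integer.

Pattern = [0, 7, 7, 8, 3], length n = 5
  position 0: throw height = 0, running sum = 0
  position 1: throw height = 7, running sum = 7
  position 2: throw height = 7, running sum = 14
  position 3: throw height = 8, running sum = 22
  position 4: throw height = 3, running sum = 25
Total sum = 25; balls = sum / n = 25 / 5 = 5

Answer: 5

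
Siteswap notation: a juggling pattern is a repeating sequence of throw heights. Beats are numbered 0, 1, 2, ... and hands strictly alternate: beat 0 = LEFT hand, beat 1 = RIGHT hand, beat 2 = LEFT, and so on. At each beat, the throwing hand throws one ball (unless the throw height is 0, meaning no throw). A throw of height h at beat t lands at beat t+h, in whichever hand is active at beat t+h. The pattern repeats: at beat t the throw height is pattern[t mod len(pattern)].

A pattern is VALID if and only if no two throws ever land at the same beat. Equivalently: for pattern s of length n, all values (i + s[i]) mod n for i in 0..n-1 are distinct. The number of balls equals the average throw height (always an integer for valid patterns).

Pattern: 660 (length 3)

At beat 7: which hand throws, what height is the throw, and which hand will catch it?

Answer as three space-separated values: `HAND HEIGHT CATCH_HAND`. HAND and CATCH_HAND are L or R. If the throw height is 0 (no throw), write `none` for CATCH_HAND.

Beat 7: 7 mod 2 = 1, so hand = R
Throw height = pattern[7 mod 3] = pattern[1] = 6
Lands at beat 7+6=13, 13 mod 2 = 1, so catch hand = R

Answer: R 6 R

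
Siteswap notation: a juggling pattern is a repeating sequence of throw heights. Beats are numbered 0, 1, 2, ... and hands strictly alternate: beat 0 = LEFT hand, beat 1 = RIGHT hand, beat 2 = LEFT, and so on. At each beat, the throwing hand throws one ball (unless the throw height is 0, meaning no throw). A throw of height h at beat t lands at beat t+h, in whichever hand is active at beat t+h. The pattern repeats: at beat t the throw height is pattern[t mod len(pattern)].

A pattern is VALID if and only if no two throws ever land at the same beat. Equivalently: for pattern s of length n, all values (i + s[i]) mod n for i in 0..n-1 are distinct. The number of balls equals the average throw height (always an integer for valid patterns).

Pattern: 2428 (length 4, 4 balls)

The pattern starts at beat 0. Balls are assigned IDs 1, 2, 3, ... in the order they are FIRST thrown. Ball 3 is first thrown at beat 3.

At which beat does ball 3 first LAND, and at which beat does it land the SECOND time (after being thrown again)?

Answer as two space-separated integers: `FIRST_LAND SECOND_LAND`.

Beat 0 (L): throw ball1 h=2 -> lands@2:L; in-air after throw: [b1@2:L]
Beat 1 (R): throw ball2 h=4 -> lands@5:R; in-air after throw: [b1@2:L b2@5:R]
Beat 2 (L): throw ball1 h=2 -> lands@4:L; in-air after throw: [b1@4:L b2@5:R]
Beat 3 (R): throw ball3 h=8 -> lands@11:R; in-air after throw: [b1@4:L b2@5:R b3@11:R]
Beat 4 (L): throw ball1 h=2 -> lands@6:L; in-air after throw: [b2@5:R b1@6:L b3@11:R]
Beat 5 (R): throw ball2 h=4 -> lands@9:R; in-air after throw: [b1@6:L b2@9:R b3@11:R]
Beat 6 (L): throw ball1 h=2 -> lands@8:L; in-air after throw: [b1@8:L b2@9:R b3@11:R]
Beat 7 (R): throw ball4 h=8 -> lands@15:R; in-air after throw: [b1@8:L b2@9:R b3@11:R b4@15:R]
Beat 8 (L): throw ball1 h=2 -> lands@10:L; in-air after throw: [b2@9:R b1@10:L b3@11:R b4@15:R]
Beat 9 (R): throw ball2 h=4 -> lands@13:R; in-air after throw: [b1@10:L b3@11:R b2@13:R b4@15:R]
Beat 10 (L): throw ball1 h=2 -> lands@12:L; in-air after throw: [b3@11:R b1@12:L b2@13:R b4@15:R]
Beat 11 (R): throw ball3 h=8 -> lands@19:R; in-air after throw: [b1@12:L b2@13:R b4@15:R b3@19:R]
Ball 3: thrown@3 h=8 -> first land @11; rethrown@11 h=8 -> second land @19

Answer: 11 19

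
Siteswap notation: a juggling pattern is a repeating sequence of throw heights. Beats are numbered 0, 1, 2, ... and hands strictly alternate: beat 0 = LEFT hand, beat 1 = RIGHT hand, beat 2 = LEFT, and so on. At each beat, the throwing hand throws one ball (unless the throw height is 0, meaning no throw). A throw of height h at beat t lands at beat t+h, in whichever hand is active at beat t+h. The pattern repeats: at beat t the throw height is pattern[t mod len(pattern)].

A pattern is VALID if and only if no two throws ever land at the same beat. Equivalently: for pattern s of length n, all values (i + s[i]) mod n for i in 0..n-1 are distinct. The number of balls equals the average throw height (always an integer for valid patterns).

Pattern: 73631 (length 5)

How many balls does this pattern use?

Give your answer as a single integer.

Answer: 4

Derivation:
Pattern = [7, 3, 6, 3, 1], length n = 5
  position 0: throw height = 7, running sum = 7
  position 1: throw height = 3, running sum = 10
  position 2: throw height = 6, running sum = 16
  position 3: throw height = 3, running sum = 19
  position 4: throw height = 1, running sum = 20
Total sum = 20; balls = sum / n = 20 / 5 = 4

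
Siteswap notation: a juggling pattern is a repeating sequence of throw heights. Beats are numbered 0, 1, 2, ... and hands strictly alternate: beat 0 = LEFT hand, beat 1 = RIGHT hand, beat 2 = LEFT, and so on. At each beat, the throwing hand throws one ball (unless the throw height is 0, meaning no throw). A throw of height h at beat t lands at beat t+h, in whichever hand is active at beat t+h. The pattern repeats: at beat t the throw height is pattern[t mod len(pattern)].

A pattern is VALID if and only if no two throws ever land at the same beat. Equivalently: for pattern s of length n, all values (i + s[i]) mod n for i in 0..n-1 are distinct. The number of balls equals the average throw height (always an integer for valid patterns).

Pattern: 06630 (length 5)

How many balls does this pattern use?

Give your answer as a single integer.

Answer: 3

Derivation:
Pattern = [0, 6, 6, 3, 0], length n = 5
  position 0: throw height = 0, running sum = 0
  position 1: throw height = 6, running sum = 6
  position 2: throw height = 6, running sum = 12
  position 3: throw height = 3, running sum = 15
  position 4: throw height = 0, running sum = 15
Total sum = 15; balls = sum / n = 15 / 5 = 3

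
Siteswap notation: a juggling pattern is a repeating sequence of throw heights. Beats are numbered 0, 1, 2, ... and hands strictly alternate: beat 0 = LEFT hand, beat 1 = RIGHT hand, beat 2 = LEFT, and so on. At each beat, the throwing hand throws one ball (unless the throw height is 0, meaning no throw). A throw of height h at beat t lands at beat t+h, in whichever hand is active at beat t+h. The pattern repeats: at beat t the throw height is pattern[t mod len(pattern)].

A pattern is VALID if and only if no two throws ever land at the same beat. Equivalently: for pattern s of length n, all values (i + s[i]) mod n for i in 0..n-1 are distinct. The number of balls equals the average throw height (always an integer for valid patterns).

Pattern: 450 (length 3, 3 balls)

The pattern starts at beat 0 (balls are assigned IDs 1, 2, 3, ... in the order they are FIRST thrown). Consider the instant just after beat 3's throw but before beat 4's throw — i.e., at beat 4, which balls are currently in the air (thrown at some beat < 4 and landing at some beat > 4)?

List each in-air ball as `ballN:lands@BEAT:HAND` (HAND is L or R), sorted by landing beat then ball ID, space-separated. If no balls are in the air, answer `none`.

Answer: ball2:lands@6:L ball3:lands@7:R

Derivation:
Beat 0 (L): throw ball1 h=4 -> lands@4:L; in-air after throw: [b1@4:L]
Beat 1 (R): throw ball2 h=5 -> lands@6:L; in-air after throw: [b1@4:L b2@6:L]
Beat 3 (R): throw ball3 h=4 -> lands@7:R; in-air after throw: [b1@4:L b2@6:L b3@7:R]
Beat 4 (L): throw ball1 h=5 -> lands@9:R; in-air after throw: [b2@6:L b3@7:R b1@9:R]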